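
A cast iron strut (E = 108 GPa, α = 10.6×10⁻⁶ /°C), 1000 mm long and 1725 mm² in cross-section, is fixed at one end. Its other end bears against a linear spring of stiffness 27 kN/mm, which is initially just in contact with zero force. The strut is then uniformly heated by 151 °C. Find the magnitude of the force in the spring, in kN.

P ≈ 37.7 kN

If the spring were absent the strut would lengthen by αΔT L = 10.6×10⁻⁶ × 151 × 1000 = 1.601 mm.
With a force P in the spring, the elastic change of the strut is PL/(AE) and that of the spring is P/k; compatibility requires their sum to equal δ_free.
P [ L/(AE) + 1/k ] = δ_free → P [ 1000/(1725×108×10³) + 1/(27×10³) ] = 1.601.
P = 1.601 / 4.24×10⁻⁵ = 37750 N.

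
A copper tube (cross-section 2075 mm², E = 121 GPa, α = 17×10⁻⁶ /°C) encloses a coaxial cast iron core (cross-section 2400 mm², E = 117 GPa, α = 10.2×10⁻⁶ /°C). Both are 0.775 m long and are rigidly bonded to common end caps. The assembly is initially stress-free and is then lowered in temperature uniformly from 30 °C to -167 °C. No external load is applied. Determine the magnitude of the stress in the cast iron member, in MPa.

The copper has the larger α, so on cooling it would change length more than the cast iron if both were free. The rigid plates force a common final length, so the copper is put into tension and the cast iron into compression, with equal and opposite forces P (no external load).
Equating the net (thermal + elastic) strains gives |α₁ − α₂|·ΔT = P·[1/(A₁E₁) + 1/(A₂E₂)].
|α₁ − α₂|·ΔT = 6.8×10⁻⁶ × 197 = 0.00134.
1/(A₁E₁) + 1/(A₂E₂) = 1/(2075×121×10³) + 1/(2400×117×10³) = 7.544×10⁻⁹ N⁻¹.
So P = 0.00134 / 7.544×10⁻⁹ = 177.6 kN.
σ_{cast iron} = P/A₂ = 177600/2400 = 73.99 MPa, compressive.

σ ≈ 74 MPa (compressive)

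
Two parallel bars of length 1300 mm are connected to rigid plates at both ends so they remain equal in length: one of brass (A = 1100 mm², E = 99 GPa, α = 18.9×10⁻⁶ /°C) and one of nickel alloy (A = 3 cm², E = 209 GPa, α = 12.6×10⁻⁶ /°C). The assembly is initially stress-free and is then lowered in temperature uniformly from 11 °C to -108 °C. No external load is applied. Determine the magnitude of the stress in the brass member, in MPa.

σ ≈ 27.1 MPa (tensile)

The brass has the larger α, so on cooling it would change length more than the nickel alloy if both were free. The rigid plates force a common final length, so the brass is put into tension and the nickel alloy into compression, with equal and opposite forces P (no external load).
Compatibility of the two members (thermal + elastic change equal): (α₁ − α₂)ΔT = P·[1/(A₁E₁) + 1/(A₂E₂)].
|α₁ − α₂|·ΔT = 6.3×10⁻⁶ × 119 = 0.0007497.
1/(A₁E₁) + 1/(A₂E₂) = 1/(1100×99×10³) + 1/(300×209×10³) = 2.513×10⁻⁸ N⁻¹.
P = 0.0007497 / 2.513×10⁻⁸ = 29830 N = 29.83 kN.
σ_{brass} = P/A₁ = 29830/1100 = 27.12 MPa, tensile.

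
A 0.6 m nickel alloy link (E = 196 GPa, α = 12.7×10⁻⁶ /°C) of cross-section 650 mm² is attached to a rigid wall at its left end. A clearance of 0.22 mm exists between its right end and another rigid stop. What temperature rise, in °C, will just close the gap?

ΔT ≈ 28.9 °C

Contact occurs when the free expansion equals the gap: αΔT L = 0.22 mm.
So ΔT = g/(αL) = 0.22/(12.7×10⁻⁶ × 600) = 28.87 °C.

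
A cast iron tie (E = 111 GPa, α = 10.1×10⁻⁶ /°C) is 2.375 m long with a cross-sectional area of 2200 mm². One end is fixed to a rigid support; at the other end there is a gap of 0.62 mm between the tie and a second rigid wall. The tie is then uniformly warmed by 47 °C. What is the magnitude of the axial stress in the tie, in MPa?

σ ≈ 23.7 MPa (compressive)

If the wall were absent the tie would grow by αΔT L = 10.1×10⁻⁶ × 47 × 2375 = 1.127 mm.
This exceeds the 0.62 mm gap, so the wall pushes back. The portion of expansion that must be recovered elastically is δ_free − gap = 1.127 − 0.62 = 0.5074 mm.
That suppressed elongation corresponds to σ = E·Δ/L = 111×10³ × 0.5074/2375 = 23.71 MPa.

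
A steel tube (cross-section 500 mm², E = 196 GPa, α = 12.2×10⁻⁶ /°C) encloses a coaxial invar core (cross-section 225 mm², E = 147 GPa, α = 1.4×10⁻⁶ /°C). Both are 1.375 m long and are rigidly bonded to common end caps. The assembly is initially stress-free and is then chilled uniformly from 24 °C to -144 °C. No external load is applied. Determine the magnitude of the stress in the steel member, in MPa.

σ ≈ 89.7 MPa (tensile)

Equilibrium of a rigid end plate with no external load gives equal and opposite internal forces ±P in the two members. Since α_{steel} > α_{invar}, cooling drives the steel into tension and the invar into compression.
Setting the final lengths equal and cancelling L: (α₁ − α₂)ΔT = P/(A₁E₁) + P/(A₂E₂).
|α₁ − α₂|·ΔT = 10.8×10⁻⁶ × 168 = 0.001814.
1/(A₁E₁) + 1/(A₂E₂) = 1/(500×196×10³) + 1/(225×147×10³) = 4.044×10⁻⁸ N⁻¹.
P = 0.001814 / 4.044×10⁻⁸ = 44870 N = 44.87 kN.
σ_{steel} = P/A₁ = 44870/500 = 89.74 MPa, tensile.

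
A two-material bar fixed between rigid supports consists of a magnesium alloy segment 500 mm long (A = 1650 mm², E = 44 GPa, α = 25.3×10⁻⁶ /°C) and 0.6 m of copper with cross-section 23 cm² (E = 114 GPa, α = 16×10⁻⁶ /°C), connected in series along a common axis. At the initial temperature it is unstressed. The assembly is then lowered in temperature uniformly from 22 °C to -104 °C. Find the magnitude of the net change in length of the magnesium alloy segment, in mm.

Free thermal contraction of the whole bar: Σ αᵢΔT Lᵢ = 25.3×10⁻⁶×126×500 + 16×10⁻⁶×126×600 = 2.803 mm.
The walls prevent any net length change, so an axial force P (same in every segment) develops. Compatibility: P · Σ Lᵢ/(AᵢEᵢ) = δ_free.
The series flexibility is Σ Lᵢ/(AᵢEᵢ) = 500/(1650×44×10³) + 600/(2300×114×10³) = 9.175×10⁻⁶ mm/N.
So P = 2.803 / 9.175×10⁻⁶ = 305.5 kN, tensile.
For the magnesium alloy segment, free thermal change = 25.3×10⁻⁶×126×500 = 1.594 mm and elastic change from P = 305500×500/(1650×44×10³) = 2.104 mm; these oppose, so the net change is 0.51 mm (segment lengthens).

|ΔL| ≈ 0.51 mm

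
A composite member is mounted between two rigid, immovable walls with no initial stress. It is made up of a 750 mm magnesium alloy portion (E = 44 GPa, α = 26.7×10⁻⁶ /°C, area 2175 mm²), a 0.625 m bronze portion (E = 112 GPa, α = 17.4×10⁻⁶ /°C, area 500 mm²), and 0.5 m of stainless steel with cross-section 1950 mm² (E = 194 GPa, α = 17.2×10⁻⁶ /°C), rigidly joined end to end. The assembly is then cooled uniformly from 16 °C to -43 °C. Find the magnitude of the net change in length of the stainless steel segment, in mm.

If the supports were absent, the total length change would be Σ αᵢΔT Lᵢ = 26.7×10⁻⁶×59×750 + 17.4×10⁻⁶×59×625 + 17.2×10⁻⁶×59×500 = 2.33 mm.
Since the ends are fixed, an axial force P builds up, equal in every segment, with P · Σ Lᵢ/(AᵢEᵢ) = δ_free.
Σ Lᵢ/(AᵢEᵢ) = 750/(2175×44×10³) + 625/(500×112×10³) + 500/(1950×194×10³) = 2.032×10⁻⁵ mm/N.
P = 2.33 / 2.032×10⁻⁵ = 114700 N = 114.7 kN, tensile.
For the stainless steel segment, free thermal change = 17.2×10⁻⁶×59×500 = 0.5074 mm and elastic change from P = 114700×500/(1950×194×10³) = 0.1516 mm; these oppose, so the net change is 0.356 mm (segment shortens).

|ΔL| ≈ 0.356 mm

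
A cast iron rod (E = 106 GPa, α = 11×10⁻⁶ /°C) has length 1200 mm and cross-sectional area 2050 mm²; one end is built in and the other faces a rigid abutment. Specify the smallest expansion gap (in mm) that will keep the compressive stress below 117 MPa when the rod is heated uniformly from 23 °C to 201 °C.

g ≈ 1.03 mm

Free expansion if unrestrained: δ_free = αΔT L = 11×10⁻⁶ × 178 × 1200 = 2.35 mm.
A stress of 117 MPa corresponds to the wall pushing the rod back by σL/E = 117×1200/(106×10³) = 1.325 mm.
So the gap has to take up the difference, g_min = δ_free − σL/E = 2.35 − 1.325 = 1.025 mm.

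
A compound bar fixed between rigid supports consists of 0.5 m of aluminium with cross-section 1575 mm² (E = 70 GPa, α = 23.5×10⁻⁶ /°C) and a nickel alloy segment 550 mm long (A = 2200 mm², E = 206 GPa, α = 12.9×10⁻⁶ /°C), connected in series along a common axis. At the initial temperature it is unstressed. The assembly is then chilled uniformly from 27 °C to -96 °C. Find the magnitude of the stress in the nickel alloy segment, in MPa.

σ ≈ 183 MPa (tensile)

If the supports were absent, the total length change would be Σ αᵢΔT Lᵢ = 23.5×10⁻⁶×123×500 + 12.9×10⁻⁶×123×550 = 2.318 mm.
Since the ends are fixed, an axial force P builds up, equal in every segment, with P · Σ Lᵢ/(AᵢEᵢ) = δ_free.
The series flexibility is Σ Lᵢ/(AᵢEᵢ) = 500/(1575×70×10³) + 550/(2200×206×10³) = 5.749×10⁻⁶ mm/N.
P = 2.318 / 5.749×10⁻⁶ = 403200 N = 403.2 kN, tensile.
σ_{nickel alloy} = P / A = 403200 / 2200 = 183.3 MPa.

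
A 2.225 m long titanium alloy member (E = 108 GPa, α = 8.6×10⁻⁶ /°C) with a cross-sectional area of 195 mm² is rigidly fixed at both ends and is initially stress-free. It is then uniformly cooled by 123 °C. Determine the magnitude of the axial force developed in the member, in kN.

The ends cannot move, so σ = EαΔT = 108×10³ × 8.6×10⁻⁶ × 123 = 114.2 MPa.
P = AEαΔT = 195 × 108×10³ × 8.6×10⁻⁶ × 123 = 22.28 kN (tensile).

P ≈ 22.3 kN (tensile)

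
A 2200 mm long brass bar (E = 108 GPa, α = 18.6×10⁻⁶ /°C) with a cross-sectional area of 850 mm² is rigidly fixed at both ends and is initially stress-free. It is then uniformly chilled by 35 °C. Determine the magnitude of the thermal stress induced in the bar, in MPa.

σ ≈ 70.3 MPa (tensile)

The supports are rigid, so the total axial strain is zero. The restrained thermal strain is ε = αΔT = 18.6×10⁻⁶ × 35 = 651×10⁻⁶.
Hence σ = E·αΔT = 108×10³ × 651×10⁻⁶ = 70.31 MPa, tensile.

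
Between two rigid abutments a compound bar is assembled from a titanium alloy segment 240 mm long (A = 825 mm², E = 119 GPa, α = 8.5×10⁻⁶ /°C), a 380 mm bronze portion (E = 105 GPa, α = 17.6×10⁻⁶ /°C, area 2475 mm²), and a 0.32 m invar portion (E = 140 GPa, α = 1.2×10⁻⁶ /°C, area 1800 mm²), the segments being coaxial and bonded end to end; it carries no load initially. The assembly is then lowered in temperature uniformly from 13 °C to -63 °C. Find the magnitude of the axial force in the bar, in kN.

P ≈ 134 kN (tensile)

Free thermal contraction of the whole bar: Σ αᵢΔT Lᵢ = 8.5×10⁻⁶×76×240 + 17.6×10⁻⁶×76×380 + 1.2×10⁻⁶×76×320 = 0.6925 mm.
The rigid supports impose zero overall length change; the single axial force P common to all segments must satisfy P Σ Lᵢ/(AᵢEᵢ) = δ_free.
Σ Lᵢ/(AᵢEᵢ) = 240/(825×119×10³) + 380/(2475×105×10³) + 320/(1800×140×10³) = 5.177×10⁻⁶ mm/N.
P = 0.6925 / 5.177×10⁻⁶ = 133800 N = 133.8 kN, tensile.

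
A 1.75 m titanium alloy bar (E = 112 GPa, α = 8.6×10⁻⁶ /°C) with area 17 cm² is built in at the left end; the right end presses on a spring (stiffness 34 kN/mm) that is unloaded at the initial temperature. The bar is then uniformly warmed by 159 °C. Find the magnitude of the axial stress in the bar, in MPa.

The unrestrained thermal change is αΔT L = 8.6×10⁻⁶ × 159 × 1750 = 2.393 mm.
Let P be the compressive force at the spring. The bar shortens elastically by PL/(AE) and the spring compresses by P/k; together these equal δ_free.
P [ L/(AE) + 1/k ] = δ_free → P [ 1750/(1700×112×10³) + 1/(34×10³) ] = 2.393.
P = 2.393 / 3.86×10⁻⁵ = 61990 N.
σ = P/A = 61990/1700 = 36.46 MPa.

σ ≈ 36.5 MPa (compressive)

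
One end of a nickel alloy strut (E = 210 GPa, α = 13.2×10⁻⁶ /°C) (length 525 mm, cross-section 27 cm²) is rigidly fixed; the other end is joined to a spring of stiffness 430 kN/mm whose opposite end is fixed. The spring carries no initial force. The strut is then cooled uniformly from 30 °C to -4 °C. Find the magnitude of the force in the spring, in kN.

P ≈ 72.5 kN

Free thermal contraction: δ_free = αΔT L = 13.2×10⁻⁶ × 34 × 525 = 0.2356 mm.
Let P be the tensile force in the spring. The strut extends elastically by PL/(AE) and the spring stretches by P/k; together these equal δ_free.
So P = δ_free / [L/(AE) + 1/k] = 0.2356 / [ 525/(2700×210×10³) + 1/(430×10³) ].
P = 0.2356 / 3.252×10⁻⁶ = 72460 N.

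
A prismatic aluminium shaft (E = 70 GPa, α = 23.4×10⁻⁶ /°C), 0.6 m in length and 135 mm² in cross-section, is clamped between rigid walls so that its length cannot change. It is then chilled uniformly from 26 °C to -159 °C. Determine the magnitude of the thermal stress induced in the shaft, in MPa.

Because both ends are immovable the net strain is zero, and the suppressed thermal strain is αΔT = 23.4×10⁻⁶ × 185 = 4329×10⁻⁶.
The stress required to suppress this strain is σ = Eε = 70×10³ × 4329×10⁻⁶ = 303 MPa, tensile since the shaft is trying to contract.

σ ≈ 303 MPa (tensile)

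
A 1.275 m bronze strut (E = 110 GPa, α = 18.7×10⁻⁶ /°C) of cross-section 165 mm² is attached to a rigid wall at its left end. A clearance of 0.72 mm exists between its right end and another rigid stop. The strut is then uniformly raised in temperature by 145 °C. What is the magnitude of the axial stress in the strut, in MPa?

σ ≈ 236 MPa (compressive)

If the wall were absent the strut would grow by αΔT L = 18.7×10⁻⁶ × 145 × 1275 = 3.457 mm.
After closing the 0.72 mm clearance, 3.457 − 0.72 = 2.737 mm of expansion remains to be suppressed by the wall.
Compatibility: PL/(AE) = 2.737 mm, so σ = P/A = E × (2.737/1275) = 236.1 MPa.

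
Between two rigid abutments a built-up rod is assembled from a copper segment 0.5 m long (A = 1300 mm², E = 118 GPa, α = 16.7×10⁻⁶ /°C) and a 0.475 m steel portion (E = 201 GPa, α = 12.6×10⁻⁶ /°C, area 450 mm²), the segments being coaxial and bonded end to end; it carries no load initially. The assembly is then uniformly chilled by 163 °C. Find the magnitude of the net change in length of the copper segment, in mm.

|ΔL| ≈ 0.466 mm

Free thermal contraction of the whole bar: Σ αᵢΔT Lᵢ = 16.7×10⁻⁶×163×500 + 12.6×10⁻⁶×163×475 = 2.337 mm.
The walls prevent any net length change, so an axial force P (same in every segment) develops. Compatibility: P · Σ Lᵢ/(AᵢEᵢ) = δ_free.
Σ Lᵢ/(AᵢEᵢ) = 500/(1300×118×10³) + 475/(450×201×10³) = 8.511×10⁻⁶ mm/N.
Hence P = δ_free / Σ(L/AE) = 2.337/8.511×10⁻⁶ = 274.5 kN (tensile).
For the copper segment, free thermal change = 16.7×10⁻⁶×163×500 = 1.361 mm and elastic change from P = 274500×500/(1300×118×10³) = 0.8949 mm; these oppose, so the net change is 0.466 mm (segment shortens).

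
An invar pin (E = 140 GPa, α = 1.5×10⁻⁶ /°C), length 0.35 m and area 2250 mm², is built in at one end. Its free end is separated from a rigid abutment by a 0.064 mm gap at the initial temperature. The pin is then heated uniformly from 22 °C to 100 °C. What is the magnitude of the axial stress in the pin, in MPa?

σ ≈ 0 MPa

If the wall were absent the pin would grow by αΔT L = 1.5×10⁻⁶ × 78 × 350 = 0.04095 mm.
This is smaller than the 0.064 mm clearance, so the pin expands freely without reaching the stop — the stress is zero.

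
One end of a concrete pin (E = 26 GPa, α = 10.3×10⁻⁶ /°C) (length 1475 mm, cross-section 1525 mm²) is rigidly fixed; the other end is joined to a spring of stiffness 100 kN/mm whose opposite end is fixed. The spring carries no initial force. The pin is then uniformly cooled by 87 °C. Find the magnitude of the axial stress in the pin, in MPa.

If the spring were absent the pin would shorten by αΔT L = 10.3×10⁻⁶ × 87 × 1475 = 1.322 mm.
With a force P in the spring, the elastic change of the pin is PL/(AE) and that of the spring is P/k; compatibility requires their sum to equal δ_free.
P [ L/(AE) + 1/k ] = δ_free → P [ 1475/(1525×26×10³) + 1/(100×10³) ] = 1.322.
P = 1.322 / 4.72×10⁻⁵ = 28000 N.
σ = P/A = 28000/1525 = 18.36 MPa.

σ ≈ 18.4 MPa (tensile)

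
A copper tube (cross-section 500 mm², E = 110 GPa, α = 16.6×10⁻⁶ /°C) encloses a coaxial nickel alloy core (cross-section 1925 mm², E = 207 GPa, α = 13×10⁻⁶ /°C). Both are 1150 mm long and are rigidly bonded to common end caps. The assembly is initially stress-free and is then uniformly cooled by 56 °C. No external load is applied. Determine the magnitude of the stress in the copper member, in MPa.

The copper has the larger α, so on cooling it would change length more than the nickel alloy if both were free. The rigid plates force a common final length, so the copper is put into tension and the nickel alloy into compression, with equal and opposite forces P (no external load).
Compatibility of the two members (thermal + elastic change equal): (α₁ − α₂)ΔT = P·[1/(A₁E₁) + 1/(A₂E₂)].
|α₁ − α₂|·ΔT = 3.6×10⁻⁶ × 56 = 0.0002016.
1/(A₁E₁) + 1/(A₂E₂) = 1/(500×110×10³) + 1/(1925×207×10³) = 2.069×10⁻⁸ N⁻¹.
P = 0.0002016 / 2.069×10⁻⁸ = 9743 N = 9.743 kN.
σ_{copper} = P/A₁ = 9743/500 = 19.49 MPa, tensile.

σ ≈ 19.5 MPa (tensile)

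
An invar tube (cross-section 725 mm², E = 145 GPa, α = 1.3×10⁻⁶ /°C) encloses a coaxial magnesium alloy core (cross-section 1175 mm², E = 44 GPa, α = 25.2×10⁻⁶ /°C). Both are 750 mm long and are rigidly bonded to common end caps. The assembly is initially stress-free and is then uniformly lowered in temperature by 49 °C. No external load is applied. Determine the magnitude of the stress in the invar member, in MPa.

Both members must finish at the same length. With the larger α, the magnesium alloy tends to over-contract; the plates restrain it, putting the magnesium alloy in tension and the invar in compression. With no external load the two internal forces are equal and opposite, magnitude P.
Compatibility of the two members (thermal + elastic change equal): (α₁ − α₂)ΔT = P·[1/(A₁E₁) + 1/(A₂E₂)].
|α₁ − α₂|·ΔT = 23.9×10⁻⁶ × 49 = 0.001171.
1/(A₁E₁) + 1/(A₂E₂) = 1/(725×145×10³) + 1/(1175×44×10³) = 2.885×10⁻⁸ N⁻¹.
P = 0.001171 / 2.885×10⁻⁸ = 40590 N = 40.59 kN.
σ_{invar} = P/A₁ = 40590/725 = 55.98 MPa, compressive.

σ ≈ 56 MPa (compressive)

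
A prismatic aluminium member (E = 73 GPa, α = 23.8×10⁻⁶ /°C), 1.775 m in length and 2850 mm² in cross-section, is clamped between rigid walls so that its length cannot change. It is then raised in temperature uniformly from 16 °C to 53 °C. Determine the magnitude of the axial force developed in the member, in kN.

The ends cannot move, so σ = EαΔT = 73×10³ × 23.8×10⁻⁶ × 37 = 64.28 MPa.
Axial force P = σA = 64.28 × 2850 = 183200 N = 183.2 kN, compressive.

P ≈ 183 kN (compressive)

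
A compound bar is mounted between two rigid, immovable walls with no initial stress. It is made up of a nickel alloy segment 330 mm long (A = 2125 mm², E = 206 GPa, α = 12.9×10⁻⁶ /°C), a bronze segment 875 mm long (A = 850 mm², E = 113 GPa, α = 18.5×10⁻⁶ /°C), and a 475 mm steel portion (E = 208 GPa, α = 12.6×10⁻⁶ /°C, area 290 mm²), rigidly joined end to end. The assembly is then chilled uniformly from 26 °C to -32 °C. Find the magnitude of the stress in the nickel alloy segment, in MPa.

With the walls removed the bar would change length by δ_free = Σ αᵢΔT Lᵢ = 12.9×10⁻⁶×58×330 + 18.5×10⁻⁶×58×875 + 12.6×10⁻⁶×58×475 = 1.533 mm.
The walls prevent any net length change, so an axial force P (same in every segment) develops. Compatibility: P · Σ Lᵢ/(AᵢEᵢ) = δ_free.
The series flexibility is Σ Lᵢ/(AᵢEᵢ) = 330/(2125×206×10³) + 875/(850×113×10³) + 475/(290×208×10³) = 1.774×10⁻⁵ mm/N.
Hence P = δ_free / Σ(L/AE) = 1.533/1.774×10⁻⁵ = 86.42 kN (tensile).
σ_{nickel alloy} = P / A = 86420 / 2125 = 40.67 MPa.

σ ≈ 40.7 MPa (tensile)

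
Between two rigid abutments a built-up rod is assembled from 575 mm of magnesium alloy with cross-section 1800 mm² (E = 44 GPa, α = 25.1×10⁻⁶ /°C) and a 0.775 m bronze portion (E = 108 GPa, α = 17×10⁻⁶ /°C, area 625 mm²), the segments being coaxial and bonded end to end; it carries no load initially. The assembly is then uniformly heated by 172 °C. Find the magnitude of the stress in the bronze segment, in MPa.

Free thermal expansion of the whole bar: Σ αᵢΔT Lᵢ = 25.1×10⁻⁶×172×575 + 17×10⁻⁶×172×775 = 4.748 mm.
The rigid supports impose zero overall length change; the single axial force P common to all segments must satisfy P Σ Lᵢ/(AᵢEᵢ) = δ_free.
Σ Lᵢ/(AᵢEᵢ) = 575/(1800×44×10³) + 775/(625×108×10³) = 1.874×10⁻⁵ mm/N.
So P = 4.748 / 1.874×10⁻⁵ = 253.4 kN, compressive.
σ_{bronze} = P / A = 253400 / 625 = 405.4 MPa.

σ ≈ 405 MPa (compressive)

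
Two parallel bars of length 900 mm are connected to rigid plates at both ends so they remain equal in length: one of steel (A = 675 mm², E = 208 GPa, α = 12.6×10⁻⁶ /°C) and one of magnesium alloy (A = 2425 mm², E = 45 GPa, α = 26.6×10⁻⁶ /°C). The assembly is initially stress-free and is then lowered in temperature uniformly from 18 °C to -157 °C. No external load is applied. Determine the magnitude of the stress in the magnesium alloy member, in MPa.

Equilibrium of a rigid end plate with no external load gives equal and opposite internal forces ±P in the two members. Since α_{magnesium alloy} > α_{steel}, cooling drives the magnesium alloy into tension and the steel into compression.
Setting the final lengths equal and cancelling L: (α₁ − α₂)ΔT = P/(A₁E₁) + P/(A₂E₂).
|α₁ − α₂|·ΔT = 14×10⁻⁶ × 175 = 0.00245.
1/(A₁E₁) + 1/(A₂E₂) = 1/(675×208×10³) + 1/(2425×45×10³) = 1.629×10⁻⁸ N⁻¹.
P = 0.00245 / 1.629×10⁻⁸ = 150400 N = 150.4 kN.
σ_{magnesium alloy} = P/A₂ = 150400/2425 = 62.03 MPa, tensile.

σ ≈ 62 MPa (tensile)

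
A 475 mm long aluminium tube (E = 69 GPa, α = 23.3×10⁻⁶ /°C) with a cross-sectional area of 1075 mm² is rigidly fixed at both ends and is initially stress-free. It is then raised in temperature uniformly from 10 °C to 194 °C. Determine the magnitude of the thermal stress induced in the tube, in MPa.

The supports are rigid, so the total axial strain is zero. The restrained thermal strain is ε = αΔT = 23.3×10⁻⁶ × 184 = 4287.2×10⁻⁶.
The stress required to suppress this strain is σ = Eε = 69×10³ × 4287.2×10⁻⁶ = 295.8 MPa, compressive since the tube is trying to expand.

σ ≈ 296 MPa (compressive)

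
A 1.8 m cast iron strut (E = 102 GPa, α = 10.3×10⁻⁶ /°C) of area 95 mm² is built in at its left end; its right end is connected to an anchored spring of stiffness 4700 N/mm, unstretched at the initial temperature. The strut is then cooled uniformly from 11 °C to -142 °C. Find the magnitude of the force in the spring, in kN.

Free thermal contraction: δ_free = αΔT L = 10.3×10⁻⁶ × 153 × 1800 = 2.837 mm.
Let P be the tensile force in the spring. The strut extends elastically by PL/(AE) and the spring stretches by P/k; together these equal δ_free.
So P = δ_free / [L/(AE) + 1/k] = 2.837 / [ 1800/(95×102×10³) + 1/(4700) ].
P = 2.837 / 0.0003985 = 7118 N.

P ≈ 7.12 kN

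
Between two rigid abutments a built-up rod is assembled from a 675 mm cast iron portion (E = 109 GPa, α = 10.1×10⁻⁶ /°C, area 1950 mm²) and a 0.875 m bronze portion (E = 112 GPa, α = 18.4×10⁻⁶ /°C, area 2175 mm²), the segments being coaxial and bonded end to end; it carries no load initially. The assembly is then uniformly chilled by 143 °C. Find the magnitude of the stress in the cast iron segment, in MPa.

σ ≈ 248 MPa (tensile)

Free thermal contraction of the whole bar: Σ αᵢΔT Lᵢ = 10.1×10⁻⁶×143×675 + 18.4×10⁻⁶×143×875 = 3.277 mm.
The walls prevent any net length change, so an axial force P (same in every segment) develops. Compatibility: P · Σ Lᵢ/(AᵢEᵢ) = δ_free.
The series flexibility is Σ Lᵢ/(AᵢEᵢ) = 675/(1950×109×10³) + 875/(2175×112×10³) = 6.768×10⁻⁶ mm/N.
So P = 3.277 / 6.768×10⁻⁶ = 484.2 kN, tensile.
σ_{cast iron} = P / A = 484200 / 1950 = 248.3 MPa.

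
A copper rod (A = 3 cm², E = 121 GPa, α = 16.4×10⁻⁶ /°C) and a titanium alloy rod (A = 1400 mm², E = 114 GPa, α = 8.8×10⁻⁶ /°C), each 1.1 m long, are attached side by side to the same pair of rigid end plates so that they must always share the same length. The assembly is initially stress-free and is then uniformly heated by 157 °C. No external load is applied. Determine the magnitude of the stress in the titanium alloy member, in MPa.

σ ≈ 25.2 MPa (tensile)

Equilibrium of a rigid end plate with no external load gives equal and opposite internal forces ±P in the two members. Since α_{copper} > α_{titanium alloy}, heating drives the copper into compression and the titanium alloy into tension.
Setting the final lengths equal and cancelling L: (α₁ − α₂)ΔT = P/(A₁E₁) + P/(A₂E₂).
|α₁ − α₂|·ΔT = 7.6×10⁻⁶ × 157 = 0.001193.
1/(A₁E₁) + 1/(A₂E₂) = 1/(300×121×10³) + 1/(1400×114×10³) = 3.381×10⁻⁸ N⁻¹.
So P = 0.001193 / 3.381×10⁻⁸ = 35.29 kN.
σ_{titanium alloy} = P/A₂ = 35290/1400 = 25.21 MPa, tensile.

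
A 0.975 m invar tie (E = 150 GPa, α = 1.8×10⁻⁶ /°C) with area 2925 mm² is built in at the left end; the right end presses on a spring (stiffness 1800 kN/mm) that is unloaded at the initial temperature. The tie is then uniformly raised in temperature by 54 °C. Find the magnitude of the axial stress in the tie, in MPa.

σ ≈ 11.7 MPa (compressive)

If the spring were absent the tie would lengthen by αΔT L = 1.8×10⁻⁶ × 54 × 975 = 0.09477 mm.
With a force P in the spring, the elastic change of the tie is PL/(AE) and that of the spring is P/k; compatibility requires their sum to equal δ_free.
P [ L/(AE) + 1/k ] = δ_free → P [ 975/(2925×150×10³) + 1/(1800×10³) ] = 0.09477.
P = 0.09477 / 2.778×10⁻⁶ = 34120 N.
σ = P/A = 34120/2925 = 11.66 MPa.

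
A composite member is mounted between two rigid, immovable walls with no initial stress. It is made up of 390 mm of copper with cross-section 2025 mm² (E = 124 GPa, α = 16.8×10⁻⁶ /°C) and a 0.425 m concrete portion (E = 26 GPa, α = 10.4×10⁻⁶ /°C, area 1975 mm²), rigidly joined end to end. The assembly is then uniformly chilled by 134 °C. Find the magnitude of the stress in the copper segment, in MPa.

σ ≈ 73.9 MPa (tensile)

Free thermal contraction of the whole bar: Σ αᵢΔT Lᵢ = 16.8×10⁻⁶×134×390 + 10.4×10⁻⁶×134×425 = 1.47 mm.
The rigid supports impose zero overall length change; the single axial force P common to all segments must satisfy P Σ Lᵢ/(AᵢEᵢ) = δ_free.
Σ Lᵢ/(AᵢEᵢ) = 390/(2025×124×10³) + 425/(1975×26×10³) = 9.83×10⁻⁶ mm/N.
P = 1.47 / 9.83×10⁻⁶ = 149600 N = 149.6 kN, tensile.
σ_{copper} = P / A = 149600 / 2025 = 73.86 MPa.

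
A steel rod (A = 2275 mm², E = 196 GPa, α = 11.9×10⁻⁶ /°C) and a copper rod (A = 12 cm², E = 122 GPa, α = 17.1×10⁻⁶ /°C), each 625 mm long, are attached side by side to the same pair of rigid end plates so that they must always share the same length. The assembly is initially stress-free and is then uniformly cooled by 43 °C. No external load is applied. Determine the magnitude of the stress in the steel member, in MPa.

σ ≈ 10.8 MPa (compressive)

Both members must finish at the same length. With the larger α, the copper tends to over-contract; the plates restrain it, putting the copper in tension and the steel in compression. With no external load the two internal forces are equal and opposite, magnitude P.
Setting the final lengths equal and cancelling L: (α₁ − α₂)ΔT = P/(A₁E₁) + P/(A₂E₂).
|α₁ − α₂|·ΔT = 5.2×10⁻⁶ × 43 = 0.0002236.
1/(A₁E₁) + 1/(A₂E₂) = 1/(2275×196×10³) + 1/(1200×122×10³) = 9.073×10⁻⁹ N⁻¹.
So P = 0.0002236 / 9.073×10⁻⁹ = 24.64 kN.
σ_{steel} = P/A₁ = 24640/2275 = 10.83 MPa, compressive.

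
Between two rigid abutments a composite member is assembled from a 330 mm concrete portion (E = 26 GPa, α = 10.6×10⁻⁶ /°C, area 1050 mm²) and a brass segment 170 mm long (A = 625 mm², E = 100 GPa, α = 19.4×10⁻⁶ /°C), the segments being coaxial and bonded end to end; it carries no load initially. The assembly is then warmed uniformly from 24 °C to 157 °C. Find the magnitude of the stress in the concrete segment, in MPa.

σ ≈ 58.1 MPa (compressive)

With the walls removed the bar would change length by δ_free = Σ αᵢΔT Lᵢ = 10.6×10⁻⁶×133×330 + 19.4×10⁻⁶×133×170 = 0.9039 mm.
The rigid supports impose zero overall length change; the single axial force P common to all segments must satisfy P Σ Lᵢ/(AᵢEᵢ) = δ_free.
The series flexibility is Σ Lᵢ/(AᵢEᵢ) = 330/(1050×26×10³) + 170/(625×100×10³) = 1.481×10⁻⁵ mm/N.
Hence P = δ_free / Σ(L/AE) = 0.9039/1.481×10⁻⁵ = 61.04 kN (compressive).
σ_{concrete} = P / A = 61040 / 1050 = 58.13 MPa.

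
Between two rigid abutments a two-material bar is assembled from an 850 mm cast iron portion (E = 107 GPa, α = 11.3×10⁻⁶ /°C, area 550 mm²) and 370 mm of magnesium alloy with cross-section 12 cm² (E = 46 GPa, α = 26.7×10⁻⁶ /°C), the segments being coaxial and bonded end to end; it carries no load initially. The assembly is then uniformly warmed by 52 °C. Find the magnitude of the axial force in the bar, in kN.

With the walls removed the bar would change length by δ_free = Σ αᵢΔT Lᵢ = 11.3×10⁻⁶×52×850 + 26.7×10⁻⁶×52×370 = 1.013 mm.
The walls prevent any net length change, so an axial force P (same in every segment) develops. Compatibility: P · Σ Lᵢ/(AᵢEᵢ) = δ_free.
The series flexibility is Σ Lᵢ/(AᵢEᵢ) = 850/(550×107×10³) + 370/(1200×46×10³) = 2.115×10⁻⁵ mm/N.
So P = 1.013 / 2.115×10⁻⁵ = 47.91 kN, compressive.

P ≈ 47.9 kN (compressive)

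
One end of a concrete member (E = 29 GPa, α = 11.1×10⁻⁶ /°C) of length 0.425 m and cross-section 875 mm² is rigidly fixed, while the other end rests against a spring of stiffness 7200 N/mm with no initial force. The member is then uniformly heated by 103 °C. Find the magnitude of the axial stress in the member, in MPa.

σ ≈ 3.57 MPa (compressive)

If the spring were absent the member would lengthen by αΔT L = 11.1×10⁻⁶ × 103 × 425 = 0.4859 mm.
With a force P in the spring, the elastic change of the member is PL/(AE) and that of the spring is P/k; compatibility requires their sum to equal δ_free.
P [ L/(AE) + 1/k ] = δ_free → P [ 425/(875×29×10³) + 1/(7200) ] = 0.4859.
P = 0.4859 / 0.0001556 = 3122 N.
σ = P/A = 3122/875 = 3.568 MPa.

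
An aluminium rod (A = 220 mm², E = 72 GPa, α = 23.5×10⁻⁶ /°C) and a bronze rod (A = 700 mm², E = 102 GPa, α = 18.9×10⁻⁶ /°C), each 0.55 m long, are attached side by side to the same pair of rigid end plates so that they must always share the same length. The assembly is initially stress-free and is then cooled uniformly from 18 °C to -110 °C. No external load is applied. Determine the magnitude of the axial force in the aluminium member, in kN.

P ≈ 7.63 kN (tensile in the aluminium)

Equilibrium of a rigid end plate with no external load gives equal and opposite internal forces ±P in the two members. Since α_{aluminium} > α_{bronze}, cooling drives the aluminium into tension and the bronze into compression.
Compatibility of the two members (thermal + elastic change equal): (α₁ − α₂)ΔT = P·[1/(A₁E₁) + 1/(A₂E₂)].
|α₁ − α₂|·ΔT = 4.6×10⁻⁶ × 128 = 0.0005888.
1/(A₁E₁) + 1/(A₂E₂) = 1/(220×72×10³) + 1/(700×102×10³) = 7.714×10⁻⁸ N⁻¹.
P = 0.0005888 / 7.714×10⁻⁸ = 7633 N = 7.633 kN.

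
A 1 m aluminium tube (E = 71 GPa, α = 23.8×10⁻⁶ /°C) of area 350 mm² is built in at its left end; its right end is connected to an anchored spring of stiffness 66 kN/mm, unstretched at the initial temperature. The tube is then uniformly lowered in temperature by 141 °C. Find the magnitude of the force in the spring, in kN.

The unrestrained thermal change is αΔT L = 23.8×10⁻⁶ × 141 × 1000 = 3.356 mm.
Let P be the tensile force in the spring. The tube extends elastically by PL/(AE) and the spring stretches by P/k; together these equal δ_free.
So P = δ_free / [L/(AE) + 1/k] = 3.356 / [ 1000/(350×71×10³) + 1/(66×10³) ].
P = 3.356 / 5.539×10⁻⁵ = 60580 N.

P ≈ 60.6 kN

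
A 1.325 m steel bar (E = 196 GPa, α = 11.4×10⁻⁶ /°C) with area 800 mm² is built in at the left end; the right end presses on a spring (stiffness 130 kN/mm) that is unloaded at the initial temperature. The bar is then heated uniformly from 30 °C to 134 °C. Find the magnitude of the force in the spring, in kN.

P ≈ 97.3 kN

The unrestrained thermal change is αΔT L = 11.4×10⁻⁶ × 104 × 1325 = 1.571 mm.
Let P be the compressive force at the spring. The bar shortens elastically by PL/(AE) and the spring compresses by P/k; together these equal δ_free.
P [ L/(AE) + 1/k ] = δ_free → P [ 1325/(800×196×10³) + 1/(130×10³) ] = 1.571.
P = 1.571 / 1.614×10⁻⁵ = 97320 N.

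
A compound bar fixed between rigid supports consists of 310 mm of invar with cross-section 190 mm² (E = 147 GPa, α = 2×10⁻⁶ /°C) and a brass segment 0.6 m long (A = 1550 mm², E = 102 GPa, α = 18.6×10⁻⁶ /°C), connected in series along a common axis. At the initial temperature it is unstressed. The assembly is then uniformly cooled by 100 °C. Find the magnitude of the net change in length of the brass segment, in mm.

If the supports were absent, the total length change would be Σ αᵢΔT Lᵢ = 2×10⁻⁶×100×310 + 18.6×10⁻⁶×100×600 = 1.178 mm.
The rigid supports impose zero overall length change; the single axial force P common to all segments must satisfy P Σ Lᵢ/(AᵢEᵢ) = δ_free.
Σ Lᵢ/(AᵢEᵢ) = 310/(190×147×10³) + 600/(1550×102×10³) = 1.489×10⁻⁵ mm/N.
Hence P = δ_free / Σ(L/AE) = 1.178/1.489×10⁻⁵ = 79.09 kN (tensile).
For the brass segment, free thermal change = 18.6×10⁻⁶×100×600 = 1.116 mm and elastic change from P = 79090×600/(1550×102×10³) = 0.3002 mm; these oppose, so the net change is 0.816 mm (segment shortens).

|ΔL| ≈ 0.816 mm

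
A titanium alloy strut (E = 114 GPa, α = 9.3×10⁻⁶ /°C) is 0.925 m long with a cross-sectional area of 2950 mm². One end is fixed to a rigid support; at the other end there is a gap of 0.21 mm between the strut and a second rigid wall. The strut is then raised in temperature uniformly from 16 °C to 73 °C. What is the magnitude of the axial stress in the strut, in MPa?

σ ≈ 34.6 MPa (compressive)

If the wall were absent the strut would grow by αΔT L = 9.3×10⁻⁶ × 57 × 925 = 0.4903 mm.
The gap closes (δ_free > 0.21 mm) and the wall then resists a further 0.4903 − 0.21 = 0.2803 mm of expansion.
So σ = E(δ_free − g)/L = 114×10³ × 0.2803/925 = 34.55 MPa.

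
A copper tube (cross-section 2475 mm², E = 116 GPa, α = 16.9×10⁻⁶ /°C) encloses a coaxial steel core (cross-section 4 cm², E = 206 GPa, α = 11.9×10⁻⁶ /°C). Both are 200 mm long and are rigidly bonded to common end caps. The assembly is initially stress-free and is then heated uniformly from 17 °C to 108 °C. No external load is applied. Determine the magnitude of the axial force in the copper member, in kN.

Both members must finish at the same length. With the larger α, the copper tends to over-expand; the plates restrain it, putting the copper in compression and the steel in tension. With no external load the two internal forces are equal and opposite, magnitude P.
Setting the final lengths equal and cancelling L: (α₁ − α₂)ΔT = P/(A₁E₁) + P/(A₂E₂).
|α₁ − α₂|·ΔT = 5×10⁻⁶ × 91 = 0.000455.
1/(A₁E₁) + 1/(A₂E₂) = 1/(2475×116×10³) + 1/(400×206×10³) = 1.562×10⁻⁸ N⁻¹.
P = 0.000455 / 1.562×10⁻⁸ = 29130 N = 29.13 kN.

P ≈ 29.1 kN (compressive in the copper)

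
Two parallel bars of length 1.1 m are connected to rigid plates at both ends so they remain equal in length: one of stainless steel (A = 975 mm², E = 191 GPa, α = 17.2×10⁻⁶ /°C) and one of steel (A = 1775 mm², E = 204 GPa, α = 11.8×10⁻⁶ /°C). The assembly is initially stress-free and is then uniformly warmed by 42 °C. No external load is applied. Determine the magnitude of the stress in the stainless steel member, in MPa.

σ ≈ 28.6 MPa (compressive)

The stainless steel has the larger α, so on heating it would change length more than the steel if both were free. The rigid plates force a common final length, so the stainless steel is put into compression and the steel into tension, with equal and opposite forces P (no external load).
Compatibility of the two members (thermal + elastic change equal): (α₁ − α₂)ΔT = P·[1/(A₁E₁) + 1/(A₂E₂)].
|α₁ − α₂|·ΔT = 5.4×10⁻⁶ × 42 = 0.0002268.
1/(A₁E₁) + 1/(A₂E₂) = 1/(975×191×10³) + 1/(1775×204×10³) = 8.132×10⁻⁹ N⁻¹.
So P = 0.0002268 / 8.132×10⁻⁹ = 27.89 kN.
σ_{stainless steel} = P/A₁ = 27890/975 = 28.61 MPa, compressive.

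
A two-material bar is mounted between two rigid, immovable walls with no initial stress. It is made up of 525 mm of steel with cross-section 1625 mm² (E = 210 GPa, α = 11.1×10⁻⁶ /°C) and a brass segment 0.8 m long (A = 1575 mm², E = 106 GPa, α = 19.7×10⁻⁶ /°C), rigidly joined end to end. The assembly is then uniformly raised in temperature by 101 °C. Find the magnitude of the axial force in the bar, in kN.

P ≈ 344 kN (compressive)

If the supports were absent, the total length change would be Σ αᵢΔT Lᵢ = 11.1×10⁻⁶×101×525 + 19.7×10⁻⁶×101×800 = 2.18 mm.
The walls prevent any net length change, so an axial force P (same in every segment) develops. Compatibility: P · Σ Lᵢ/(AᵢEᵢ) = δ_free.
The series flexibility is Σ Lᵢ/(AᵢEᵢ) = 525/(1625×210×10³) + 800/(1575×106×10³) = 6.33×10⁻⁶ mm/N.
So P = 2.18 / 6.33×10⁻⁶ = 344.4 kN, compressive.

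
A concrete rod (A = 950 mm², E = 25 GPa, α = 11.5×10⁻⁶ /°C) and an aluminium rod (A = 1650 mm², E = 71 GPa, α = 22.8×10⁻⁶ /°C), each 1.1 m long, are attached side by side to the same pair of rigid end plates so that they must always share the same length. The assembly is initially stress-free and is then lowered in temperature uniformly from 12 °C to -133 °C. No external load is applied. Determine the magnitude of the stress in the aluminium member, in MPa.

σ ≈ 19.6 MPa (tensile)

Both members must finish at the same length. With the larger α, the aluminium tends to over-contract; the plates restrain it, putting the aluminium in tension and the concrete in compression. With no external load the two internal forces are equal and opposite, magnitude P.
Setting the final lengths equal and cancelling L: (α₁ − α₂)ΔT = P/(A₁E₁) + P/(A₂E₂).
|α₁ − α₂|·ΔT = 11.3×10⁻⁶ × 145 = 0.001638.
1/(A₁E₁) + 1/(A₂E₂) = 1/(950×25×10³) + 1/(1650×71×10³) = 5.064×10⁻⁸ N⁻¹.
So P = 0.001638 / 5.064×10⁻⁸ = 32.35 kN.
σ_{aluminium} = P/A₂ = 32350/1650 = 19.61 MPa, tensile.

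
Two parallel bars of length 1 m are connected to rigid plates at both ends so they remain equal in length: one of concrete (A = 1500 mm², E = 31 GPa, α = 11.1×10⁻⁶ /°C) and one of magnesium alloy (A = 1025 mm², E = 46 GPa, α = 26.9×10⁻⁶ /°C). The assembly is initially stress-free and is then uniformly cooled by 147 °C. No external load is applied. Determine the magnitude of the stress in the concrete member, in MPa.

Equilibrium of a rigid end plate with no external load gives equal and opposite internal forces ±P in the two members. Since α_{magnesium alloy} > α_{concrete}, cooling drives the magnesium alloy into tension and the concrete into compression.
Equating the net (thermal + elastic) strains gives |α₁ − α₂|·ΔT = P·[1/(A₁E₁) + 1/(A₂E₂)].
|α₁ − α₂|·ΔT = 15.8×10⁻⁶ × 147 = 0.002323.
1/(A₁E₁) + 1/(A₂E₂) = 1/(1500×31×10³) + 1/(1025×46×10³) = 4.271×10⁻⁸ N⁻¹.
P = 0.002323 / 4.271×10⁻⁸ = 54380 N = 54.38 kN.
σ_{concrete} = P/A₁ = 54380/1500 = 36.25 MPa, compressive.

σ ≈ 36.3 MPa (compressive)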